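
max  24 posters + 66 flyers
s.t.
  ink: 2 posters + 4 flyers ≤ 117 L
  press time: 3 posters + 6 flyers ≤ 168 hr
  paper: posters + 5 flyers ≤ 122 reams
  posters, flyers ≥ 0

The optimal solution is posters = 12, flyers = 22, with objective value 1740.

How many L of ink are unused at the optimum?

ink used = 2·12 + 4·22 = 112; slack = 117 − 112 = 5.

5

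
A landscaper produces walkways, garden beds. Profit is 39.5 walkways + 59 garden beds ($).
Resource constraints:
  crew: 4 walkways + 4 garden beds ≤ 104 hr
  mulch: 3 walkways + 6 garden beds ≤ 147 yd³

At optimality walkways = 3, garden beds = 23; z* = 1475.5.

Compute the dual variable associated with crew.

Both crew and mulch are binding at x*.
The binding rows give the dual system: 4·y_crew + 3·y_mulch = 39.5 and 4·y_crew + 6·y_mulch = 59.
→ y_crew = 5 and y_mulch = 6.5.
Shadow price of crew = 5.

5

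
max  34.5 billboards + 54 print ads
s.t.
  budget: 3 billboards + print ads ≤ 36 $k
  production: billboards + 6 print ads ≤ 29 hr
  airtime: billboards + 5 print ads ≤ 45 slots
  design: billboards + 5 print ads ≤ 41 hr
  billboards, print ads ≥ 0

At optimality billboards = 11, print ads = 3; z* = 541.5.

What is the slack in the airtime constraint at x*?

19

airtime used = 1·11 + 5·3 = 26; slack = 45 − 26 = 19.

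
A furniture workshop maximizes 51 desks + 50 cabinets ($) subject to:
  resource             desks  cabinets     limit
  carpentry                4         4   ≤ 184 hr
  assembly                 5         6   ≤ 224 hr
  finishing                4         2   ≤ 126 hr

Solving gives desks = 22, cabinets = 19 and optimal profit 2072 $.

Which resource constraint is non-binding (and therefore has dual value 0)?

carpentry: 164/184 (slack 20)
assembly: 224/224 (binding)
finishing: 126/126 (binding)
By complementary slackness, a constraint with positive slack has shadow price 0 → carpentry.

carpentry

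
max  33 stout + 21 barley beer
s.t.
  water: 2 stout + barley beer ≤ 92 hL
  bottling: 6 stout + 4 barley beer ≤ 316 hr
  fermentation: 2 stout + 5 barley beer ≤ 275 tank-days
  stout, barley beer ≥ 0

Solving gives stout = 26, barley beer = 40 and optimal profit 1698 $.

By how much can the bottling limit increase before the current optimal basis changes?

5.75

Binding constraints: water, bottling. The basis is B = [[2,1],[6,4]] with det 2.
Per unit increase in bottling, x* moves by d = (-0.5, 1).
The basis stays optimal until fermentation becomes binding; allowable increase = 5.75 hr.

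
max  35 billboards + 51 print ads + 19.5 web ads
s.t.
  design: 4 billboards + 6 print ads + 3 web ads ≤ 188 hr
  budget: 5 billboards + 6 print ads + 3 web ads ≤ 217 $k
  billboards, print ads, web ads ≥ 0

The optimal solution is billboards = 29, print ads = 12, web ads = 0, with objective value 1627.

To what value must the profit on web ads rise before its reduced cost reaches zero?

25.5

At the optimum: design uses 188 of 188 (binding); budget uses 217 of 217 (binding).
Dual feasibility on the basic columns requires 4·y_design + 5·y_budget = 35, 6·y_design + 6·y_budget = 51.
This yields shadow prices y_design = 7.5, y_budget = 1.
web ads enters the basis when its profit ≥ yᵀa₃ = 7.5·3 + 1·3 = 25.5.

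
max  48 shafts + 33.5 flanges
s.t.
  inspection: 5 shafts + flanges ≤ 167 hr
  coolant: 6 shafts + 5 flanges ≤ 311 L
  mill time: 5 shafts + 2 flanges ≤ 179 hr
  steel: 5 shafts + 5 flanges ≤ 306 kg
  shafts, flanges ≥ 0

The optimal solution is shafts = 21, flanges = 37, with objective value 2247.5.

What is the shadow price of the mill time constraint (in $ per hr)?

Binding: coolant and mill time. Non-binding: inspection (25 unused), steel (16 unused).
Since inspection, steel are not tight, their duals are 0.
The binding rows give the dual system: 6·y_coolant + 5·y_mill time = 48 and 5·y_coolant + 2·y_mill time = 33.5.
This yields shadow prices y_coolant = 5.5, y_mill time = 3.
Shadow price of mill time = 3.

3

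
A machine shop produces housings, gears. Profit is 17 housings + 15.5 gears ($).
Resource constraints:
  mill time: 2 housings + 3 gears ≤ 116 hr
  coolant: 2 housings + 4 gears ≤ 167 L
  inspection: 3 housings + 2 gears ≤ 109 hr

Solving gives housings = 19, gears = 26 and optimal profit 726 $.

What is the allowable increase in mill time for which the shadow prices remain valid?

15.625

Binding constraints: mill time, inspection. The basis is B = [[2,3],[3,2]] with det -5.
Per unit increase in mill time, x* moves by d = (-0.4, 0.6).
The basis stays optimal until coolant becomes binding; allowable increase = 15.625 hr.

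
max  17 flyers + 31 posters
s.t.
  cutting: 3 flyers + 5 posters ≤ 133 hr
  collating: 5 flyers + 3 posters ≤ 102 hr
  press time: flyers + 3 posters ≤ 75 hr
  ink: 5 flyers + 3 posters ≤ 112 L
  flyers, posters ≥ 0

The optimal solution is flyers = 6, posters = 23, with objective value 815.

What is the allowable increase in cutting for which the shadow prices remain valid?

Binding constraints: cutting, press time. The basis is B = [[3,5],[1,3]] with det 4.
Per unit increase in cutting, x* moves by d = (0.75, -0.25).
The basis stays optimal until collating becomes binding; allowable increase = 1 hr.

1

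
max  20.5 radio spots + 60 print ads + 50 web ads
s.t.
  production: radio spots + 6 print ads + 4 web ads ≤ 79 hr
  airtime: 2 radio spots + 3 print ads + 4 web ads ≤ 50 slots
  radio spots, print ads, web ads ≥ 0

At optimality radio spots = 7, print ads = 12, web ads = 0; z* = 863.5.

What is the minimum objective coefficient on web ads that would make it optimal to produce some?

54

Check each constraint at x*: production 79/79 (tight); airtime 50/50 (tight).
Dual feasibility on the basic columns requires 1·y_production + 2·y_airtime = 20.5, 6·y_production + 3·y_airtime = 60.
Solving: y_production = 6.5, y_airtime = 7.
web ads enters the basis when its profit ≥ yᵀa₃ = 6.5·4 + 7·4 = 54.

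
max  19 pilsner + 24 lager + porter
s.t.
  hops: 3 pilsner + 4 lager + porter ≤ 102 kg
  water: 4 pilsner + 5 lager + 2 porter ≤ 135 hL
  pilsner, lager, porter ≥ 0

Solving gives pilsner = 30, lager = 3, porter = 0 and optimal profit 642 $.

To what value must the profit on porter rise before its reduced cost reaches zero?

Both hops and water are binding at x*.
From A_Bᵀ y = c: 3·y_hops + 4·y_water = 19; 4·y_hops + 5·y_water = 24.
Solving: y_hops = 1, y_water = 4.
porter enters the basis when its profit ≥ yᵀa₃ = 1·1 + 4·2 = 9.

9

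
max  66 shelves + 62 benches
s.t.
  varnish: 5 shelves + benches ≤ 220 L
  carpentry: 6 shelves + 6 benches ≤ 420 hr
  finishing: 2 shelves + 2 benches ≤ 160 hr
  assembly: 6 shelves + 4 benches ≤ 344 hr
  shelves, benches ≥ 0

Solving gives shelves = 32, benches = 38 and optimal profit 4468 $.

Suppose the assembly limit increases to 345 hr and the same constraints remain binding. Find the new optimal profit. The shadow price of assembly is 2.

Δb = 1, so new z* = 4468 + (2)·(1) = 4468 + 2 = 4470.

4470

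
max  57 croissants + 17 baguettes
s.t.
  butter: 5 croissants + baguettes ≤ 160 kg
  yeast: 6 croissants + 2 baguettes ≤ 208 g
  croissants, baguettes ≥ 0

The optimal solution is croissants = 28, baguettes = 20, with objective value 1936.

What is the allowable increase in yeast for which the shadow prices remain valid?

Binding constraints: butter, yeast. The basis is B = [[5,1],[6,2]] with det 4.
Per unit increase in yeast, x* moves by d = (-0.25, 1.25).
The basis stays optimal until croissants reaches 0; allowable increase = 112 g.

112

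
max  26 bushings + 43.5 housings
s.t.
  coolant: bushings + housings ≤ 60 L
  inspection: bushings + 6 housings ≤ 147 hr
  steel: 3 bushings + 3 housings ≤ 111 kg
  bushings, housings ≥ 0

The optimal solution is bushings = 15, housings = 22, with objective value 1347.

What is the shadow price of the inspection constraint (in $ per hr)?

Check each constraint at x*: coolant 37/60 (slack 23); inspection 147/147 (tight); steel 111/111 (tight).
Since coolant is not tight, its dual is 0.
From A_Bᵀ y = c: 1·y_inspection + 3·y_steel = 26; 6·y_inspection + 3·y_steel = 43.5.
Solving: y_inspection = 3.5, y_steel = 7.5.
Shadow price of inspection = 3.5.

3.5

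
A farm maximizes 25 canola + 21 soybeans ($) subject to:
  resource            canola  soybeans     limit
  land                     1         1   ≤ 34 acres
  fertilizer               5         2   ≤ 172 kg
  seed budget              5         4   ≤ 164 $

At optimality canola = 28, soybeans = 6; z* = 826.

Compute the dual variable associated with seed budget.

4

At the optimum: land uses 34 of 34 (binding); fertilizer uses 152 of 172 (slack = 20); seed budget uses 164 of 164 (binding).
Slack constraints have shadow price 0 (complementary slackness).
From A_Bᵀ y = c: 1·y_land + 5·y_seed budget = 25; 1·y_land + 4·y_seed budget = 21.
→ y_land = 5 and y_seed budget = 4.
Shadow price of seed budget = 4.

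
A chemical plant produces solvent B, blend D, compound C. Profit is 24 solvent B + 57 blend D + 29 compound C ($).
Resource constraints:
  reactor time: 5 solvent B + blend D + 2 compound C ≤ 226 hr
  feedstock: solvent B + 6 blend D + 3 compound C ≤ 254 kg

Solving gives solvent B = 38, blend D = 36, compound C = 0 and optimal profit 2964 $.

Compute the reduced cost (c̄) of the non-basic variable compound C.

-4

Check each constraint at x*: reactor time 226/226 (tight); feedstock 254/254 (tight).
The binding rows give the dual system: 5·y_reactor time + 1·y_feedstock = 24 and 1·y_reactor time + 6·y_feedstock = 57.
→ y_reactor time = 3 and y_feedstock = 9.
Reduced cost of compound C: c₃ − yᵀa₃ = 29 − (3·2 + 9·3) = 29 − 33 = -4.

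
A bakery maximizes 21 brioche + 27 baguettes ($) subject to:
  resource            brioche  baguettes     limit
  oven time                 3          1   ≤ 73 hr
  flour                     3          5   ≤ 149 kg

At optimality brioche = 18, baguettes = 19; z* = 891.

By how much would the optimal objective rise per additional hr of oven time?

Both oven time and flour are binding at x*.
Dual feasibility on the basic columns requires 3·y_oven time + 3·y_flour = 21, 1·y_oven time + 5·y_flour = 27.
→ y_oven time = 2 and y_flour = 5.
Shadow price of oven time = 2.

2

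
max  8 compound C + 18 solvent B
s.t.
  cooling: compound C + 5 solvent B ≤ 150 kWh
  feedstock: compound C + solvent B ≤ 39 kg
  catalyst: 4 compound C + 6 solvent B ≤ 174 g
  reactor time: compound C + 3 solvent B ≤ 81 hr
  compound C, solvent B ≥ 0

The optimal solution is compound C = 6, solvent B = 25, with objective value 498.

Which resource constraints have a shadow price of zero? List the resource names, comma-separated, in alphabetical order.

cooling: 131/150 (slack 19)
feedstock: 31/39 (slack 8)
catalyst: 174/174 (binding)
reactor time: 81/81 (binding)
By complementary slackness, a constraint with positive slack has shadow price 0 → cooling, feedstock.

cooling, feedstock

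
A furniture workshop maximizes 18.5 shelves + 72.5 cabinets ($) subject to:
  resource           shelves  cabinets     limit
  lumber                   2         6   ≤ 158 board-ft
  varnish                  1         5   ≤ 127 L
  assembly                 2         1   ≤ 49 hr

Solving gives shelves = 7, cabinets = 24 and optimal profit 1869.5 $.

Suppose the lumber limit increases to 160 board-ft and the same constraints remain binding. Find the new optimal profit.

1879.5

Check each constraint at x*: lumber 158/158 (tight); varnish 127/127 (tight); assembly 38/49 (slack 11).
Slack constraints have shadow price 0 (complementary slackness).
Dual feasibility on the basic columns requires 2·y_lumber + 1·y_varnish = 18.5, 6·y_lumber + 5·y_varnish = 72.5.
→ y_lumber = 5 and y_varnish = 8.5.
Δz = y_lumber·Δb = 5 × (2) = 10, so new z* = 1869.5 + 10 = 1879.5.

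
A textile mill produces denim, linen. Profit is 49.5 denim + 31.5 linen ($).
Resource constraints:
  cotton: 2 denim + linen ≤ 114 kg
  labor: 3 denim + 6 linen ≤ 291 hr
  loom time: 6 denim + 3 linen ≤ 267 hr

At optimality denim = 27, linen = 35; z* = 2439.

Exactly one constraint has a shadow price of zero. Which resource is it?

cotton

cotton: 89/114 (slack 25)
labor: 291/291 (binding)
loom time: 267/267 (binding)
By complementary slackness, a constraint with positive slack has shadow price 0 → cotton.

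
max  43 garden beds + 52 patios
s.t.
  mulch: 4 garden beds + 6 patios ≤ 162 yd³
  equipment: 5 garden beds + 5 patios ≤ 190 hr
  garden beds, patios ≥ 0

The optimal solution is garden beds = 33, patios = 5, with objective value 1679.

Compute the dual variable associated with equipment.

5

At the optimum: mulch uses 162 of 162 (binding); equipment uses 190 of 190 (binding).
From A_Bᵀ y = c: 4·y_mulch + 5·y_equipment = 43; 6·y_mulch + 5·y_equipment = 52.
This yields shadow prices y_mulch = 4.5, y_equipment = 5.
Shadow price of equipment = 5.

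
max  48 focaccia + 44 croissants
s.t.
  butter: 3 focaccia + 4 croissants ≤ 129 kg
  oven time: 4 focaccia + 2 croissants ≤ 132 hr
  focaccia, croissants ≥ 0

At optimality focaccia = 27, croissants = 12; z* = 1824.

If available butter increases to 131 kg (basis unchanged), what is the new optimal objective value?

1840

Check each constraint at x*: butter 129/129 (tight); oven time 132/132 (tight).
The binding rows give the dual system: 3·y_butter + 4·y_oven time = 48 and 4·y_butter + 2·y_oven time = 44.
→ y_butter = 8 and y_oven time = 6.
Δz = y_butter·Δb = 8 × (2) = 16, so new z* = 1824 + 16 = 1840.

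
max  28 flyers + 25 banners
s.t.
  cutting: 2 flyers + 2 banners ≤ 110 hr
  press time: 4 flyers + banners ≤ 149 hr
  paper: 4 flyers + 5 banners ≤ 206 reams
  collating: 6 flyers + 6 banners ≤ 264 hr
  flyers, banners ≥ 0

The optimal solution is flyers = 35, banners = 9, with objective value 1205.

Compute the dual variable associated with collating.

Check each constraint at x*: cutting 88/110 (slack 22); press time 149/149 (tight); paper 185/206 (slack 21); collating 264/264 (tight).
By complementary slackness, y = 0 for the non-binding constraints.
The binding rows give the dual system: 4·y_press time + 6·y_collating = 28 and 1·y_press time + 6·y_collating = 25.
Solving: y_press time = 1, y_collating = 4.
Shadow price of collating = 4.

4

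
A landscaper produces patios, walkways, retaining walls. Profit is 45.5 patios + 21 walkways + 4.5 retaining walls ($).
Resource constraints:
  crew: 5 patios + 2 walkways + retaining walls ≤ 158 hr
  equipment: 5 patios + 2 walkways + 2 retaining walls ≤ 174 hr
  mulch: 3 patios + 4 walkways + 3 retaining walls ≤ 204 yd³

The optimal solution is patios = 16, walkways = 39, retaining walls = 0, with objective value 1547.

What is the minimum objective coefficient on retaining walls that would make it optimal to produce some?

11.5

At the optimum: crew uses 158 of 158 (binding); equipment uses 158 of 174 (slack = 16); mulch uses 204 of 204 (binding).
Slack constraints have shadow price 0 (complementary slackness).
From A_Bᵀ y = c: 5·y_crew + 3·y_mulch = 45.5; 2·y_crew + 4·y_mulch = 21.
This yields shadow prices y_crew = 8.5, y_mulch = 1.
retaining walls enters the basis when its profit ≥ yᵀa₃ = 8.5·1 + 1·3 = 11.5.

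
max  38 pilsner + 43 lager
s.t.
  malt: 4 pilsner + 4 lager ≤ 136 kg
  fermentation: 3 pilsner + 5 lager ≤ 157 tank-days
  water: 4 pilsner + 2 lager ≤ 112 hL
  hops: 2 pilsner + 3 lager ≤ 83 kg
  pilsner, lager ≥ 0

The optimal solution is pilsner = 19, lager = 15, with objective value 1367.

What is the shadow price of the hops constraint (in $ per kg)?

5

Check each constraint at x*: malt 136/136 (tight); fermentation 132/157 (slack 25); water 106/112 (slack 6); hops 83/83 (tight).
By complementary slackness, y = 0 for the non-binding constraints.
Dual feasibility on the basic columns requires 4·y_malt + 2·y_hops = 38, 4·y_malt + 3·y_hops = 43.
This yields shadow prices y_malt = 7, y_hops = 5.
Shadow price of hops = 5.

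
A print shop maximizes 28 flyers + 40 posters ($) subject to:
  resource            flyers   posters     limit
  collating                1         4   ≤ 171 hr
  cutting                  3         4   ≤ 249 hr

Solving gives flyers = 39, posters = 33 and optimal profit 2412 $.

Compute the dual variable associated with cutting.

Both collating and cutting are binding at x*.
Dual feasibility on the basic columns requires 1·y_collating + 3·y_cutting = 28, 4·y_collating + 4·y_cutting = 40.
→ y_collating = 1 and y_cutting = 9.
Shadow price of cutting = 9.

9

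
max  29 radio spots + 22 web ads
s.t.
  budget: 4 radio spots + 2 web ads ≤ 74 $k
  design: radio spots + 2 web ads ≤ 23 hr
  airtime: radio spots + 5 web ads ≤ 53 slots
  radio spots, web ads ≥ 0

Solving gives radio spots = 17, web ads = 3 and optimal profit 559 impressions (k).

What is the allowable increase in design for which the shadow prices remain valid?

7

Binding constraints: budget, design. The basis is B = [[4,2],[1,2]] with det 6.
Per unit increase in design, x* moves by d = (-0.3333, 0.6667).
The basis stays optimal until airtime becomes binding; allowable increase = 7 hr.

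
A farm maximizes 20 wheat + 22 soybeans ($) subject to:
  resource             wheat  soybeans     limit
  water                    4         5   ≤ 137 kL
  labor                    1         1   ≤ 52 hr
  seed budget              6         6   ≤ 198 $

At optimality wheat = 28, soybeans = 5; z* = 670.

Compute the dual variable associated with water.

Binding: water and seed budget. Non-binding: labor (19 unused).
Slack constraints have shadow price 0 (complementary slackness).
The binding rows give the dual system: 4·y_water + 6·y_seed budget = 20 and 5·y_water + 6·y_seed budget = 22.
→ y_water = 2 and y_seed budget = 2.
Shadow price of water = 2.

2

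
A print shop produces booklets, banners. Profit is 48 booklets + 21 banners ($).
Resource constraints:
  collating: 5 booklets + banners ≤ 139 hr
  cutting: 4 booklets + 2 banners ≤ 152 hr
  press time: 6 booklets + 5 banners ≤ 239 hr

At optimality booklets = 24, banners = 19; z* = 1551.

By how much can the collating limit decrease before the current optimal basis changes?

Binding constraints: collating, press time. The basis is B = [[5,1],[6,5]] with det 19.
Per unit decrease in collating, x* moves by d = (-0.2632, 0.3158).
The basis stays optimal until booklets reaches 0; allowable decrease = 91.2 hr.

91.2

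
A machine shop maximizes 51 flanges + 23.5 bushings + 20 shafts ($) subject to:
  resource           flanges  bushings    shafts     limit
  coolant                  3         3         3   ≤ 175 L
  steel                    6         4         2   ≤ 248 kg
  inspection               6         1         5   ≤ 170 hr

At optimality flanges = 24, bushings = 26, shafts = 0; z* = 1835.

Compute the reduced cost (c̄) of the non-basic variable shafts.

-7.5

At the optimum: coolant uses 150 of 175 (slack = 25); steel uses 248 of 248 (binding); inspection uses 170 of 170 (binding).
Since coolant is not tight, its dual is 0.
The binding rows give the dual system: 6·y_steel + 6·y_inspection = 51 and 4·y_steel + 1·y_inspection = 23.5.
Solving: y_steel = 5, y_inspection = 3.5.
Reduced cost of shafts: c₃ − yᵀa₃ = 20 − (5·2 + 3.5·5) = 20 − 27.5 = -7.5.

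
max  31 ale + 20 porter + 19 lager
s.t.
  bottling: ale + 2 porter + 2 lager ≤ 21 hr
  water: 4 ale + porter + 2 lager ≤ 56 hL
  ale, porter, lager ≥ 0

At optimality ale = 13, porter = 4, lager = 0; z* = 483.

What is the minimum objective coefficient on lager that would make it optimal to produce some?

At the optimum: bottling uses 21 of 21 (binding); water uses 56 of 56 (binding).
From A_Bᵀ y = c: 1·y_bottling + 4·y_water = 31; 2·y_bottling + 1·y_water = 20.
This yields shadow prices y_bottling = 7, y_water = 6.
lager enters the basis when its profit ≥ yᵀa₃ = 7·2 + 6·2 = 26.

26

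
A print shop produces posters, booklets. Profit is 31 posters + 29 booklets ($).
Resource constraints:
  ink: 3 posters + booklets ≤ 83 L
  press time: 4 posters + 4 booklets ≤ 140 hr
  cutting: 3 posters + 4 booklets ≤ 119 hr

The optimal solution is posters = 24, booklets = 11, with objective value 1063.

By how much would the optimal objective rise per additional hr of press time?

Check each constraint at x*: ink 83/83 (tight); press time 140/140 (tight); cutting 116/119 (slack 3).
By complementary slackness, y = 0 for the non-binding constraint.
From A_Bᵀ y = c: 3·y_ink + 4·y_press time = 31; 1·y_ink + 4·y_press time = 29.
→ y_ink = 1 and y_press time = 7.
Shadow price of press time = 7.

7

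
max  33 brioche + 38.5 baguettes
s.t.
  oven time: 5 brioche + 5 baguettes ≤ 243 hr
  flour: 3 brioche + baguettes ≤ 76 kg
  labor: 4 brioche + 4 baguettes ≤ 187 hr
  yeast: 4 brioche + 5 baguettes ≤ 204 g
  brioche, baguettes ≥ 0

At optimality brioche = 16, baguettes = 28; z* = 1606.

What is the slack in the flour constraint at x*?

0

flour used = 3·16 + 1·28 = 76; slack = 76 − 76 = 0.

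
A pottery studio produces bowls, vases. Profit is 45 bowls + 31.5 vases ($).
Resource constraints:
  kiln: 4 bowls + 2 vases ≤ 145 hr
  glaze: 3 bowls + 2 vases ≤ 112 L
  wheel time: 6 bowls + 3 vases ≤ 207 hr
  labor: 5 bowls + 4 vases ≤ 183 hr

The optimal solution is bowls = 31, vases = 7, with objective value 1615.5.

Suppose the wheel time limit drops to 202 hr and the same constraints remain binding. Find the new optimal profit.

1603

At the optimum: kiln uses 138 of 145 (slack = 7); glaze uses 107 of 112 (slack = 5); wheel time uses 207 of 207 (binding); labor uses 183 of 183 (binding).
By complementary slackness, y = 0 for the non-binding constraints.
The binding rows give the dual system: 6·y_wheel time + 5·y_labor = 45 and 3·y_wheel time + 4·y_labor = 31.5.
This yields shadow prices y_wheel time = 2.5, y_labor = 6.
Δz = y_wheel time·Δb = 2.5 × (-5) = -12.5, so new z* = 1615.5 − 12.5 = 1603.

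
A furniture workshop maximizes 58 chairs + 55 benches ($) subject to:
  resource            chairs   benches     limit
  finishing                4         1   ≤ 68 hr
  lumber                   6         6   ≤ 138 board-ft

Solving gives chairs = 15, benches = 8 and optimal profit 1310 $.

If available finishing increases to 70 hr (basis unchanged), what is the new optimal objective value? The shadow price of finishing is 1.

Δb = 2, so new z* = 1310 + (1)·(2) = 1310 + 2 = 1312.

1312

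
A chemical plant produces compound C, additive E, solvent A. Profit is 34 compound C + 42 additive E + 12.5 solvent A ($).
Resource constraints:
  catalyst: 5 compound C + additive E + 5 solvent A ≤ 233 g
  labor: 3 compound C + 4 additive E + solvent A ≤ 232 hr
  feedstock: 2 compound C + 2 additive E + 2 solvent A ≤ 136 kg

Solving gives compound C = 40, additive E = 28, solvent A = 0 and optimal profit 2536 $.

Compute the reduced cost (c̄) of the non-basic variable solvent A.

Binding: labor and feedstock. Non-binding: catalyst (5 unused).
Slack constraints have shadow price 0 (complementary slackness).
Dual feasibility on the basic columns requires 3·y_labor + 2·y_feedstock = 34, 4·y_labor + 2·y_feedstock = 42.
→ y_labor = 8 and y_feedstock = 5.
Reduced cost of solvent A: c₃ − yᵀa₃ = 12.5 − (8·1 + 5·2) = 12.5 − 18 = -5.5.

-5.5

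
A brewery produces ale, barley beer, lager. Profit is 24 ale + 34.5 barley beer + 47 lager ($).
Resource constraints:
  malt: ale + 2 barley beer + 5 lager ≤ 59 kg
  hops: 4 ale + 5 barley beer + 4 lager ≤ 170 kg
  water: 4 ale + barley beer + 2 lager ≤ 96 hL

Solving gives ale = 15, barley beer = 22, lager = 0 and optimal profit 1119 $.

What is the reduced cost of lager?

-1

Check each constraint at x*: malt 59/59 (tight); hops 170/170 (tight); water 82/96 (slack 14).
Since water is not tight, its dual is 0.
From A_Bᵀ y = c: 1·y_malt + 4·y_hops = 24; 2·y_malt + 5·y_hops = 34.5.
Solving: y_malt = 6, y_hops = 4.5.
Reduced cost of lager: c₃ − yᵀa₃ = 47 − (6·5 + 4.5·4) = 47 − 48 = -1.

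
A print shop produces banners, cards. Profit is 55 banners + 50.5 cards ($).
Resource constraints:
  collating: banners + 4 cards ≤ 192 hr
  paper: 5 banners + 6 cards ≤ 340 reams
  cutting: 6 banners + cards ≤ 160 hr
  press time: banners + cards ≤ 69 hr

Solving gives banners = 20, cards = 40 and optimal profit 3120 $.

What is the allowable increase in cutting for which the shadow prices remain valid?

Binding constraints: paper, cutting. The basis is B = [[5,6],[6,1]] with det -31.
Per unit increase in cutting, x* moves by d = (0.1935, -0.1613).
The basis stays optimal until cards reaches 0; allowable increase = 248 hr.

248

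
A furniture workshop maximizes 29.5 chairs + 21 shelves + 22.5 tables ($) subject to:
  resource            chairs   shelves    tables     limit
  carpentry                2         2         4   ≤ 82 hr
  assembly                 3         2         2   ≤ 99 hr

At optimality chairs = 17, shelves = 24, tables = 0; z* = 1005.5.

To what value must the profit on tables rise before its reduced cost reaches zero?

Check each constraint at x*: carpentry 82/82 (tight); assembly 99/99 (tight).
The binding rows give the dual system: 2·y_carpentry + 3·y_assembly = 29.5 and 2·y_carpentry + 2·y_assembly = 21.
This yields shadow prices y_carpentry = 2, y_assembly = 8.5.
tables enters the basis when its profit ≥ yᵀa₃ = 2·4 + 8.5·2 = 25.

25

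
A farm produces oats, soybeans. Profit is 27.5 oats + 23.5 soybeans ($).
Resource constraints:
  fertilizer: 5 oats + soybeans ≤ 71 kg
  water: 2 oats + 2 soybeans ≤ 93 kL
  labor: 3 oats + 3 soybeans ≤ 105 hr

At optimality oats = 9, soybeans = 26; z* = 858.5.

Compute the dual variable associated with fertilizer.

1

Check each constraint at x*: fertilizer 71/71 (tight); water 70/93 (slack 23); labor 105/105 (tight).
Slack constraints have shadow price 0 (complementary slackness).
From A_Bᵀ y = c: 5·y_fertilizer + 3·y_labor = 27.5; 1·y_fertilizer + 3·y_labor = 23.5.
→ y_fertilizer = 1 and y_labor = 7.5.
Shadow price of fertilizer = 1.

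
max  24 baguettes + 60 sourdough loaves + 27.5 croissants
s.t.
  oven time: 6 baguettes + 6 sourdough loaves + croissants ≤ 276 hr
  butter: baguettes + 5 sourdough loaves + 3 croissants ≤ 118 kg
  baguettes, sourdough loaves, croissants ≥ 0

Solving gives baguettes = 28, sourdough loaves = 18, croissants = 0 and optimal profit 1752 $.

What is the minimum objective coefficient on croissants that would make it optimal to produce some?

At the optimum: oven time uses 276 of 276 (binding); butter uses 118 of 118 (binding).
From A_Bᵀ y = c: 6·y_oven time + 1·y_butter = 24; 6·y_oven time + 5·y_butter = 60.
Solving: y_oven time = 2.5, y_butter = 9.
croissants enters the basis when its profit ≥ yᵀa₃ = 2.5·1 + 9·3 = 29.5.

29.5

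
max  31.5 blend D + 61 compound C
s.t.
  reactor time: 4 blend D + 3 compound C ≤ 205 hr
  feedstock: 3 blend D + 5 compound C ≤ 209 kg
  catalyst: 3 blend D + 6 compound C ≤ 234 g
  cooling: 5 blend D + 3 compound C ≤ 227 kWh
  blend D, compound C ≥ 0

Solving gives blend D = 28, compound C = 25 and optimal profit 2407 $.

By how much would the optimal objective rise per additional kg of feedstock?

Check each constraint at x*: reactor time 187/205 (slack 18); feedstock 209/209 (tight); catalyst 234/234 (tight); cooling 215/227 (slack 12).
Since reactor time, cooling are not tight, their duals are 0.
Dual feasibility on the basic columns requires 3·y_feedstock + 3·y_catalyst = 31.5, 5·y_feedstock + 6·y_catalyst = 61.
This yields shadow prices y_feedstock = 2, y_catalyst = 8.5.
Shadow price of feedstock = 2.

2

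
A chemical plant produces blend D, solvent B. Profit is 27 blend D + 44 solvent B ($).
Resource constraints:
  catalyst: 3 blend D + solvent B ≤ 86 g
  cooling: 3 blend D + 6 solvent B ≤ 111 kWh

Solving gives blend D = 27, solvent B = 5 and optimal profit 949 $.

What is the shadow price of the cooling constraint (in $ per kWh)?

Both catalyst and cooling are binding at x*.
From A_Bᵀ y = c: 3·y_catalyst + 3·y_cooling = 27; 1·y_catalyst + 6·y_cooling = 44.
→ y_catalyst = 2 and y_cooling = 7.
Shadow price of cooling = 7.

7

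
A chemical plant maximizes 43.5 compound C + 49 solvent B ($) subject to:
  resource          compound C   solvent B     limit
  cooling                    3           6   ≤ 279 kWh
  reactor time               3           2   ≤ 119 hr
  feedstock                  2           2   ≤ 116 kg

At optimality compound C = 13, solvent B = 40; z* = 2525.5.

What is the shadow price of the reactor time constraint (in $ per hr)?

9.5

Binding: cooling and reactor time. Non-binding: feedstock (10 unused).
By complementary slackness, y = 0 for the non-binding constraint.
The binding rows give the dual system: 3·y_cooling + 3·y_reactor time = 43.5 and 6·y_cooling + 2·y_reactor time = 49.
Solving: y_cooling = 5, y_reactor time = 9.5.
Shadow price of reactor time = 9.5.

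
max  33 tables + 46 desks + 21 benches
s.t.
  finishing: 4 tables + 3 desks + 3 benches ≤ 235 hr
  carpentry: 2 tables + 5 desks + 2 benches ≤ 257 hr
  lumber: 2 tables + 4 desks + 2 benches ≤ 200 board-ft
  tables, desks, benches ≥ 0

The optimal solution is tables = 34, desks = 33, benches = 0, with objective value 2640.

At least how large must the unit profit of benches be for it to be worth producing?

29

At the optimum: finishing uses 235 of 235 (binding); carpentry uses 233 of 257 (slack = 24); lumber uses 200 of 200 (binding).
Slack constraints have shadow price 0 (complementary slackness).
From A_Bᵀ y = c: 4·y_finishing + 2·y_lumber = 33; 3·y_finishing + 4·y_lumber = 46.
→ y_finishing = 4 and y_lumber = 8.5.
benches enters the basis when its profit ≥ yᵀa₃ = 4·3 + 8.5·2 = 29.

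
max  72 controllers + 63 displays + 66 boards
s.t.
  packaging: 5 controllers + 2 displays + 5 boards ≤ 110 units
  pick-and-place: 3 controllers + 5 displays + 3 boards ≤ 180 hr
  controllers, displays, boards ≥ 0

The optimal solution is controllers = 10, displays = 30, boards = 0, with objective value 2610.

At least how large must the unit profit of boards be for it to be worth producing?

At the optimum: packaging uses 110 of 110 (binding); pick-and-place uses 180 of 180 (binding).
The binding rows give the dual system: 5·y_packaging + 3·y_pick-and-place = 72 and 2·y_packaging + 5·y_pick-and-place = 63.
→ y_packaging = 9 and y_pick-and-place = 9.
boards enters the basis when its profit ≥ yᵀa₃ = 9·5 + 9·3 = 72.

72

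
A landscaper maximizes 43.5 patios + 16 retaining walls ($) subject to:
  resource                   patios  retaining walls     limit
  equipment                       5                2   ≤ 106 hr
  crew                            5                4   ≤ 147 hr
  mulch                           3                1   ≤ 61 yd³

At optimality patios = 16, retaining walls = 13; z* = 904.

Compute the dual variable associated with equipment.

Binding: equipment and mulch. Non-binding: crew (15 unused).
Since crew is not tight, its dual is 0.
The binding rows give the dual system: 5·y_equipment + 3·y_mulch = 43.5 and 2·y_equipment + 1·y_mulch = 16.
Solving: y_equipment = 4.5, y_mulch = 7.
Shadow price of equipment = 4.5.

4.5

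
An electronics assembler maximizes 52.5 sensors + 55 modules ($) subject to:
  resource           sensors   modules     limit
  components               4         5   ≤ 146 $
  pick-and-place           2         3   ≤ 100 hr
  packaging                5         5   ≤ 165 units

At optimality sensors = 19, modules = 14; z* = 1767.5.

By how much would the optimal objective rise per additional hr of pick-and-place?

At the optimum: components uses 146 of 146 (binding); pick-and-place uses 80 of 100 (slack = 20); packaging uses 165 of 165 (binding).
Since pick-and-place is not tight, its dual is 0.
Dual feasibility on the basic columns requires 4·y_components + 5·y_packaging = 52.5, 5·y_components + 5·y_packaging = 55.
→ y_components = 2.5 and y_packaging = 8.5.
Shadow price of pick-and-place = 0.

0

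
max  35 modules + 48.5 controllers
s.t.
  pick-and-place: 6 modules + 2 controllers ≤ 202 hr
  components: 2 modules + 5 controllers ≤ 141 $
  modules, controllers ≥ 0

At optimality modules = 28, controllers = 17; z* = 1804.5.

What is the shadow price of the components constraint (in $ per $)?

Check each constraint at x*: pick-and-place 202/202 (tight); components 141/141 (tight).
Dual feasibility on the basic columns requires 6·y_pick-and-place + 2·y_components = 35, 2·y_pick-and-place + 5·y_components = 48.5.
→ y_pick-and-place = 3 and y_components = 8.5.
Shadow price of components = 8.5.

8.5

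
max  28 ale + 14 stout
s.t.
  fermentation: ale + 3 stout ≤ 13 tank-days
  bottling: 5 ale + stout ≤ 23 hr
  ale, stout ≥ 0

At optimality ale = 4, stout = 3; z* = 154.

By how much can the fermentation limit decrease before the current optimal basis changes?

Binding constraints: fermentation, bottling. The basis is B = [[1,3],[5,1]] with det -14.
Per unit decrease in fermentation, x* moves by d = (0.0714, -0.3571).
The basis stays optimal until stout reaches 0; allowable decrease = 8.4 tank-days.

8.4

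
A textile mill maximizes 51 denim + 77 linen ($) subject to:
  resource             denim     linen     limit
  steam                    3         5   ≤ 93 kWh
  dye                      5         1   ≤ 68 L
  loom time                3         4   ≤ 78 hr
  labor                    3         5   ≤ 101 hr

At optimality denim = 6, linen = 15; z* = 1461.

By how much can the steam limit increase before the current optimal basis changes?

Binding constraints: steam, loom time. The basis is B = [[3,5],[3,4]] with det -3.
Per unit increase in steam, x* moves by d = (-1.3333, 1).
The basis stays optimal until denim reaches 0; allowable increase = 4.5 kWh.

4.5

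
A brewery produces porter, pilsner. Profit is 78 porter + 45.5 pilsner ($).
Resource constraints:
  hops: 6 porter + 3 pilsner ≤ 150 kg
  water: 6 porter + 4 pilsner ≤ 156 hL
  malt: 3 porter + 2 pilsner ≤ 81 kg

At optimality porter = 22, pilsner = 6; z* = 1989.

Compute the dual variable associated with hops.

6.5

Binding: hops and water. Non-binding: malt (3 unused).
By complementary slackness, y = 0 for the non-binding constraint.
From A_Bᵀ y = c: 6·y_hops + 6·y_water = 78; 3·y_hops + 4·y_water = 45.5.
Solving: y_hops = 6.5, y_water = 6.5.
Shadow price of hops = 6.5.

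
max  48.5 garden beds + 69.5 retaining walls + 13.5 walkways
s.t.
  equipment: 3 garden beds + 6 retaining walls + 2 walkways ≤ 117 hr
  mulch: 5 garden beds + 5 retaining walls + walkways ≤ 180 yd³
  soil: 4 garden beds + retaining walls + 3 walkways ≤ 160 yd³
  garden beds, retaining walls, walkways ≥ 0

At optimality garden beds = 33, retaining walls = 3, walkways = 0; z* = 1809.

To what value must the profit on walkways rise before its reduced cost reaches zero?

19.5

At the optimum: equipment uses 117 of 117 (binding); mulch uses 180 of 180 (binding); soil uses 135 of 160 (slack = 25).
Slack constraints have shadow price 0 (complementary slackness).
Dual feasibility on the basic columns requires 3·y_equipment + 5·y_mulch = 48.5, 6·y_equipment + 5·y_mulch = 69.5.
Solving: y_equipment = 7, y_mulch = 5.5.
walkways enters the basis when its profit ≥ yᵀa₃ = 7·2 + 5.5·1 = 19.5.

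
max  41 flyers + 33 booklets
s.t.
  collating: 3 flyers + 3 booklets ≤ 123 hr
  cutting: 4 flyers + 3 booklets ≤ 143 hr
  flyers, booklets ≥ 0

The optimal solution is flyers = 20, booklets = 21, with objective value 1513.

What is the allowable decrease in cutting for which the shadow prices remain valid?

Binding constraints: collating, cutting. The basis is B = [[3,3],[4,3]] with det -3.
Per unit decrease in cutting, x* moves by d = (-1, 1).
The basis stays optimal until flyers reaches 0; allowable decrease = 20 hr.

20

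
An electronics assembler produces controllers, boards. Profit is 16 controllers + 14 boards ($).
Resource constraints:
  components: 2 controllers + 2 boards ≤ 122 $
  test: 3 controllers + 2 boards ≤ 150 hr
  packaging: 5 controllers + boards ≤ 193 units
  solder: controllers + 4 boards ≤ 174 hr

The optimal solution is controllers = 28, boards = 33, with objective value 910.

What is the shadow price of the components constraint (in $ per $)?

Binding: components and test. Non-binding: packaging (20 unused), solder (14 unused).
By complementary slackness, y = 0 for the non-binding constraints.
The binding rows give the dual system: 2·y_components + 3·y_test = 16 and 2·y_components + 2·y_test = 14.
→ y_components = 5 and y_test = 2.
Shadow price of components = 5.

5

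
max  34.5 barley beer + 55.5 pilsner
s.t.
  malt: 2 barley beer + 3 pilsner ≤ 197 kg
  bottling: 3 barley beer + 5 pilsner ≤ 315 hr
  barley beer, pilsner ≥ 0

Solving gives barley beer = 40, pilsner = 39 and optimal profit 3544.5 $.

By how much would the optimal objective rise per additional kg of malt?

6

Check each constraint at x*: malt 197/197 (tight); bottling 315/315 (tight).
From A_Bᵀ y = c: 2·y_malt + 3·y_bottling = 34.5; 3·y_malt + 5·y_bottling = 55.5.
→ y_malt = 6 and y_bottling = 7.5.
Shadow price of malt = 6.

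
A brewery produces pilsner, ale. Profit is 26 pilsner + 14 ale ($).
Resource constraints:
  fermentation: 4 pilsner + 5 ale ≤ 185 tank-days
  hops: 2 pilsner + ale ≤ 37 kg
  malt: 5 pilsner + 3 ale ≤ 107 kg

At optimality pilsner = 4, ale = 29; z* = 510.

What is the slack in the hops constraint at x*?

0

hops used = 2·4 + 1·29 = 37; slack = 37 − 37 = 0.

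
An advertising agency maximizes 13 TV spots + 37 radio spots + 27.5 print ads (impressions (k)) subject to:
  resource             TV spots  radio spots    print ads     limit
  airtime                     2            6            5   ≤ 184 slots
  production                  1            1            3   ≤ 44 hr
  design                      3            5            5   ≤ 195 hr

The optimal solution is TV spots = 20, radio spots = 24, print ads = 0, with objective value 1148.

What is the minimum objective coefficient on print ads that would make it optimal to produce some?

Binding: airtime and production. Non-binding: design (15 unused).
By complementary slackness, y = 0 for the non-binding constraint.
Dual feasibility on the basic columns requires 2·y_airtime + 1·y_production = 13, 6·y_airtime + 1·y_production = 37.
This yields shadow prices y_airtime = 6, y_production = 1.
print ads enters the basis when its profit ≥ yᵀa₃ = 6·5 + 1·3 = 33.

33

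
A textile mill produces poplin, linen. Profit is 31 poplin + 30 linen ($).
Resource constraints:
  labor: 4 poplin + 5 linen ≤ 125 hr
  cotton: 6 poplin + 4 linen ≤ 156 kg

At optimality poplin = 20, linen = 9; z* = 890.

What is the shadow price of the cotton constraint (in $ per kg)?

2.5

Check each constraint at x*: labor 125/125 (tight); cotton 156/156 (tight).
From A_Bᵀ y = c: 4·y_labor + 6·y_cotton = 31; 5·y_labor + 4·y_cotton = 30.
This yields shadow prices y_labor = 4, y_cotton = 2.5.
Shadow price of cotton = 2.5.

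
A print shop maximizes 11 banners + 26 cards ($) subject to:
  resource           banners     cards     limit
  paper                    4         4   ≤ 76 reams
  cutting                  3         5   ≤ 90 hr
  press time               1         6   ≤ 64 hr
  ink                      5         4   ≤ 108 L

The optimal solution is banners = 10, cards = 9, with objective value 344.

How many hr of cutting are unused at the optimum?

15

cutting used = 3·10 + 5·9 = 75; slack = 90 − 75 = 15.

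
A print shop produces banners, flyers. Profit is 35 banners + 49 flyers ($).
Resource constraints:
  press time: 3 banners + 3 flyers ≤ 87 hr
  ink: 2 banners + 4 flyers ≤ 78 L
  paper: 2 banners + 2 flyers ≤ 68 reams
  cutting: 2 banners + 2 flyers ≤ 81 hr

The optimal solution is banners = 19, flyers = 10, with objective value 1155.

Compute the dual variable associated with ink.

7

At the optimum: press time uses 87 of 87 (binding); ink uses 78 of 78 (binding); paper uses 58 of 68 (slack = 10); cutting uses 58 of 81 (slack = 23).
Since paper, cutting are not tight, their duals are 0.
The binding rows give the dual system: 3·y_press time + 2·y_ink = 35 and 3·y_press time + 4·y_ink = 49.
This yields shadow prices y_press time = 7, y_ink = 7.
Shadow price of ink = 7.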